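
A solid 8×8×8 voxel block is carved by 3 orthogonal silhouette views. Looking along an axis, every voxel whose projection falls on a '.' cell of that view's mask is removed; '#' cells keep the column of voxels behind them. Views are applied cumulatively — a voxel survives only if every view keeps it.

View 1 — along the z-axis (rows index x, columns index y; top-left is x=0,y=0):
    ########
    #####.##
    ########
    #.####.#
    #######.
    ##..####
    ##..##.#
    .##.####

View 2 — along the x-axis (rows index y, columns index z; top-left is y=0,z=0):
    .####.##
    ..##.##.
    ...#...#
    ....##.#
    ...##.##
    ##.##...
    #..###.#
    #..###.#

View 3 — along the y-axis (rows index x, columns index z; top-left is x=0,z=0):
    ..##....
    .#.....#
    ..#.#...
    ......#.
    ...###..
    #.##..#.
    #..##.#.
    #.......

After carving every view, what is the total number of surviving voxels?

remaining voxels: 71

before carving: 512 voxels (8×8×8)
V1 z: intersect with XY mask (53 set) -- 424 left
V2 x: intersect with YZ mask (33 set) -- 222 left
V3 y: intersect with XZ mask (19 set) -- 71 left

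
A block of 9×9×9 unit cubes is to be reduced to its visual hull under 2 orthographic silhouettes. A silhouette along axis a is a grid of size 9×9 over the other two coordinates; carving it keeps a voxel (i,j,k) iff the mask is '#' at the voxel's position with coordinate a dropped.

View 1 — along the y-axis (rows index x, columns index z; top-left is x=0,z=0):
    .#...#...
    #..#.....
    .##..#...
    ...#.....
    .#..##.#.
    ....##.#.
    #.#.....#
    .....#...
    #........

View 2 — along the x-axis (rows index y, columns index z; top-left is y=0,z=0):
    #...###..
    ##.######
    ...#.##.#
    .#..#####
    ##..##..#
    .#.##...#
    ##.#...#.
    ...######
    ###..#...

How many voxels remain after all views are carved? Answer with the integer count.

initial block: 9^3 = 729
  1. axis=1 (XZ plane), |mask|=20  ⇒  voxels=180
  2. axis=0 (YZ plane), |mask|=45  ⇒  voxels=106

remaining voxels: 106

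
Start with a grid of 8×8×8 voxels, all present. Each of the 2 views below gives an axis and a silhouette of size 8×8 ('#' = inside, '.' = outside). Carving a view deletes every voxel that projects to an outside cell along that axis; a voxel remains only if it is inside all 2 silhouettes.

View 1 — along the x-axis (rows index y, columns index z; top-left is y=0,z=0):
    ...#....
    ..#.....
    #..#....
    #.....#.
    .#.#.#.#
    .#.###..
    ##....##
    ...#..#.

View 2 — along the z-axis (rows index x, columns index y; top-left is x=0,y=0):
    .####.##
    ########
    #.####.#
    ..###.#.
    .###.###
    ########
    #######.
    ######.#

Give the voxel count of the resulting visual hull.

|visual hull| = 131

initial block: 8^3 = 512
  1. axis=0 (YZ plane), |mask|=20  ⇒  voxels=160
  2. axis=2 (XY plane), |mask|=52  ⇒  voxels=131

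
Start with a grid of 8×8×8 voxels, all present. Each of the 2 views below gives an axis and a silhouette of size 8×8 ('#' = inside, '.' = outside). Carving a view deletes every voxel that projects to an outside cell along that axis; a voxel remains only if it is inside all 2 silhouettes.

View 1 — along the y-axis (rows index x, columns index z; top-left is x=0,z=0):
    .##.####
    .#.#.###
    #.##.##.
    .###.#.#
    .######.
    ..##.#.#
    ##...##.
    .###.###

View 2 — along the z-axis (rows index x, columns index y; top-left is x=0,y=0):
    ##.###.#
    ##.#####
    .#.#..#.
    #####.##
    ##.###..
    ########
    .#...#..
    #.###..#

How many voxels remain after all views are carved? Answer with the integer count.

start: 8×8×8 = 512 voxels
[1] y-view keeps 41 columns → grid now 328
[2] z-view keeps 43 columns → grid now 221

remaining voxels: 221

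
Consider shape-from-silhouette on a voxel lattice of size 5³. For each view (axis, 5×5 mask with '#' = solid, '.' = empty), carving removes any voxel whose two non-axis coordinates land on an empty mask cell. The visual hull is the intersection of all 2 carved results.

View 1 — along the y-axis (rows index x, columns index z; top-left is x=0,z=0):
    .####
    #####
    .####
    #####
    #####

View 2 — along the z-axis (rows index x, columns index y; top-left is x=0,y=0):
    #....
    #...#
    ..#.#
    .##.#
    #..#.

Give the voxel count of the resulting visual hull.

before carving: 125 voxels (5×5×5)
  1. axis=1 (XZ plane), |mask|=23  ⇒  voxels=115
  2. axis=2 (XY plane), |mask|=10  ⇒  voxels=47

47 voxels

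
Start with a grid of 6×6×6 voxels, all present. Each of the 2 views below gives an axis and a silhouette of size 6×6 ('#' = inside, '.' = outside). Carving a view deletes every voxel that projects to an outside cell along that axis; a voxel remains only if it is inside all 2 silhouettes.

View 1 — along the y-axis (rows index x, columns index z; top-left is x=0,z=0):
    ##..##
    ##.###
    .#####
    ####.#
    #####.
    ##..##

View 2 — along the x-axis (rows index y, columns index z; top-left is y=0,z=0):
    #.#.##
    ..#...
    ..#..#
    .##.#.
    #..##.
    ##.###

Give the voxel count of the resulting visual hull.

before carving: 216 voxels (6×6×6)
[1] y-view keeps 28 columns → grid now 168
[2] x-view keeps 18 columns → grid now 82

voxel count = 82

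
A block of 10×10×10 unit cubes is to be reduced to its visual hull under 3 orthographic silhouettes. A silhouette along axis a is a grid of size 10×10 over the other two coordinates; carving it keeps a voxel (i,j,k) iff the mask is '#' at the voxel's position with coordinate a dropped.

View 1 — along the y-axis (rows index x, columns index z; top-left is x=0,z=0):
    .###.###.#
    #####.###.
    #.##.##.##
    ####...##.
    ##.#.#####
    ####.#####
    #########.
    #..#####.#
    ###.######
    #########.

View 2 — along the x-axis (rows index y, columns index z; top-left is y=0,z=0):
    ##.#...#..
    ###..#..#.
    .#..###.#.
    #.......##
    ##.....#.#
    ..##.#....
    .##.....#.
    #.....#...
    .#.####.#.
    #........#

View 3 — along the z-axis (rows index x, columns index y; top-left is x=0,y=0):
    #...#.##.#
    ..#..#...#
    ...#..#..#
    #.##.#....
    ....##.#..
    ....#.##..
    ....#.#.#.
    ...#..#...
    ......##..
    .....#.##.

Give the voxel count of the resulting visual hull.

voxel count = 81

before carving: 1000 voxels (10×10×10)
V1 y: intersect with XZ mask (79 set) -- 790 left
V2 x: intersect with YZ mask (37 set) -- 298 left
V3 z: intersect with XY mask (31 set) -- 81 left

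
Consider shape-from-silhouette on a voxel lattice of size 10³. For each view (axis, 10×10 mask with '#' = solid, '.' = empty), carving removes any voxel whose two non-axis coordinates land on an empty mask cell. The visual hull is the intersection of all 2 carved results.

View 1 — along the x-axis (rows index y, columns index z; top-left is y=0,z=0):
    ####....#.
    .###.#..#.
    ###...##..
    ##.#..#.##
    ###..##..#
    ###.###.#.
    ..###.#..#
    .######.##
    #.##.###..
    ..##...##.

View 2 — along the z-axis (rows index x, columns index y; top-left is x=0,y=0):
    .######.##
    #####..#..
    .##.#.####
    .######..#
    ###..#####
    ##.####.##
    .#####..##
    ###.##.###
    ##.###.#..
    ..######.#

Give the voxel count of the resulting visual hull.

|visual hull| = 408

full grid |V| = 1000
[1] x-view keeps 57 columns → grid now 570
[2] z-view keeps 72 columns → grid now 408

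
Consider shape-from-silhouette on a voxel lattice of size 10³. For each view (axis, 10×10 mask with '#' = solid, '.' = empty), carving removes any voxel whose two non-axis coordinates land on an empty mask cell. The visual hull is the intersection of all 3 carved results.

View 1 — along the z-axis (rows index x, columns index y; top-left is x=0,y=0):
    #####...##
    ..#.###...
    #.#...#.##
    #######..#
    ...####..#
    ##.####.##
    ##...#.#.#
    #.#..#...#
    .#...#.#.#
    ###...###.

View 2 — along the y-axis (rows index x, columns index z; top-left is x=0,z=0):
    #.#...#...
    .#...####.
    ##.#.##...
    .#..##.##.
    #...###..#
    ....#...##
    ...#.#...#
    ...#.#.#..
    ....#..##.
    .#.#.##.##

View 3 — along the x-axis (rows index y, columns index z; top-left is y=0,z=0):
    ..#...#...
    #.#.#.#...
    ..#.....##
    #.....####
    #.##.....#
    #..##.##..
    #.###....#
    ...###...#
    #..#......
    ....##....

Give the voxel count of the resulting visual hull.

voxel count = 73

full grid |V| = 1000
step 1: project along z, AND mask (56/100) → |grid| = 560
step 2: project along y, AND mask (41/100) → |grid| = 230
step 3: project along x, AND mask (36/100) → |grid| = 73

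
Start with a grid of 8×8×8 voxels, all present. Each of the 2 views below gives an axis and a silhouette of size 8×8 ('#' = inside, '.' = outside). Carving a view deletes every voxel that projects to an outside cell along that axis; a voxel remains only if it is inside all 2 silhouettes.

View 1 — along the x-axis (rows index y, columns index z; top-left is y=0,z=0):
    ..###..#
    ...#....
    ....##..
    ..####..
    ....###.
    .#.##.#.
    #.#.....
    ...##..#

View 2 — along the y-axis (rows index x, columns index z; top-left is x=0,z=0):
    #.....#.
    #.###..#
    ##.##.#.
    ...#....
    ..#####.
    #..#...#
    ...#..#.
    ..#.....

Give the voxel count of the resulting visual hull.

before carving: 512 voxels (8×8×8)
step 1: project along x, AND mask (23/64) → |grid| = 184
step 2: project along y, AND mask (24/64) → |grid| = 77

voxel count = 77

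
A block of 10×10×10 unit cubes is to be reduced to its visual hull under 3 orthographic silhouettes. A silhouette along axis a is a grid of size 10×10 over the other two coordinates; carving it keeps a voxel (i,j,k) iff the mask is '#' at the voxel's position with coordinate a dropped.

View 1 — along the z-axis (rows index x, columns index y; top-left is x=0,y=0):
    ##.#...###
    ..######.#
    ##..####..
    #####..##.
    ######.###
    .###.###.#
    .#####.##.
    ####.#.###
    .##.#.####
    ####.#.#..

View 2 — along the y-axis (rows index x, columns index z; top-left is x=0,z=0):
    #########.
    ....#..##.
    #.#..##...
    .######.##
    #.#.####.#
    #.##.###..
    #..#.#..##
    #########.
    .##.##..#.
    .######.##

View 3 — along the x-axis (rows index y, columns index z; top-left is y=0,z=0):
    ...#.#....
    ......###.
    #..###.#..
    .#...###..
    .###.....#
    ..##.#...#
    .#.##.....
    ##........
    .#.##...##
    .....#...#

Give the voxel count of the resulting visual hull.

full grid |V| = 1000
  1. axis=2 (XY plane), |mask|=70  ⇒  voxels=700
  2. axis=1 (XZ plane), |mask|=64  ⇒  voxels=450
  3. axis=0 (YZ plane), |mask|=34  ⇒  voxels=146

146 voxels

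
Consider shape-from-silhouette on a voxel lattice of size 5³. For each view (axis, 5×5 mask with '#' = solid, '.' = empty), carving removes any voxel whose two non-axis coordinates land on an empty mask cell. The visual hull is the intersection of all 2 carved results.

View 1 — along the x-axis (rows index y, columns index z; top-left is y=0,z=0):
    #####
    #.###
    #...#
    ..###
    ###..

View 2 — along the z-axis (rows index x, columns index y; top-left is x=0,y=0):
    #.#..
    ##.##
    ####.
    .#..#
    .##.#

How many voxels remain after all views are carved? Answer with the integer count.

initial block: 5^3 = 125
carve view 1 (along x, YZ-mask fill 17/25): 85 voxels remain
carve view 2 (along z, XY-mask fill 15/25): 52 voxels remain

52 voxels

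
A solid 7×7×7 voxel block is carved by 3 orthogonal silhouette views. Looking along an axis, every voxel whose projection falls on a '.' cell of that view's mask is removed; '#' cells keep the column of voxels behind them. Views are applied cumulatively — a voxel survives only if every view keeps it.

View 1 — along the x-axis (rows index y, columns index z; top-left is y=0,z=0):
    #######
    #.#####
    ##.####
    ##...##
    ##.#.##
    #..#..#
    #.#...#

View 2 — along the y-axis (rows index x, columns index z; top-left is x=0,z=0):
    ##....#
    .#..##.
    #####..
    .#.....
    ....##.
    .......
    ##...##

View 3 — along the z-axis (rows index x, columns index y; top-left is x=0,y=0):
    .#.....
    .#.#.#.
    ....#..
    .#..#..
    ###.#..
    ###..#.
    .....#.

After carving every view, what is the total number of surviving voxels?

full grid |V| = 343
after view 1 [x-axis, 34 of 49 cells solid] → remaining = 238
after view 2 [y-axis, 18 of 49 cells solid] → remaining = 87
after view 3 [z-axis, 16 of 49 cells solid] → remaining = 19

19 voxels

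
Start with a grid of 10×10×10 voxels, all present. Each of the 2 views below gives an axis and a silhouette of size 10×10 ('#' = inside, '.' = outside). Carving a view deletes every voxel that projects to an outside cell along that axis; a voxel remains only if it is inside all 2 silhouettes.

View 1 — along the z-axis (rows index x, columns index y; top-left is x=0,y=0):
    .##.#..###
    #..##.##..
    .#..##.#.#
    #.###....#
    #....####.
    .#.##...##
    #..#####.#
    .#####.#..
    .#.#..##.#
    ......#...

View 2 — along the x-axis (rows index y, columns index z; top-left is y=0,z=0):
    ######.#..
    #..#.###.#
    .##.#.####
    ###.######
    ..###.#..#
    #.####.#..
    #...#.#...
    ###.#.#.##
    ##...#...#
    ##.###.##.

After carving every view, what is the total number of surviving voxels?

initial block: 10^3 = 1000
carve view 1 (along z, XY-mask fill 50/100): 500 voxels remain
carve view 2 (along x, YZ-mask fill 61/100): 310 voxels remain

remaining voxels: 310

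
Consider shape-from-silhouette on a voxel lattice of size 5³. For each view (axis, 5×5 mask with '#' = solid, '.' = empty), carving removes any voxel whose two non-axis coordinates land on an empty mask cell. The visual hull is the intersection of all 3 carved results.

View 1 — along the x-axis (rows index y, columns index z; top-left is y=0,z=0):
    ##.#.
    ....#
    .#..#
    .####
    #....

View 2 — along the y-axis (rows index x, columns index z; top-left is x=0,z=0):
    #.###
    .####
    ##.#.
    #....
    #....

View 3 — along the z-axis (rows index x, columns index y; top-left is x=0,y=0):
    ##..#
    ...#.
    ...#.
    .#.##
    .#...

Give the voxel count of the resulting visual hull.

remaining voxels: 11

start: 5×5×5 = 125 voxels
carve view 1 (along x, YZ-mask fill 11/25): 55 voxels remain
carve view 2 (along y, XZ-mask fill 13/25): 28 voxels remain
carve view 3 (along z, XY-mask fill 9/25): 11 voxels remain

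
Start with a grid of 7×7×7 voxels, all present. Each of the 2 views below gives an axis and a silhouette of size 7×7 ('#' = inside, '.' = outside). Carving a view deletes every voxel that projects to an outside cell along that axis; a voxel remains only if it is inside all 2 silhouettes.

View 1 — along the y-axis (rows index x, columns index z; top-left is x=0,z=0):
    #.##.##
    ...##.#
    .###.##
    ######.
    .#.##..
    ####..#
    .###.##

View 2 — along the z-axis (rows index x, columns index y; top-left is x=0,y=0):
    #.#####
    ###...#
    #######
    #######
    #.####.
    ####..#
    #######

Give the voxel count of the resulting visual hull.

|visual hull| = 194

initial block: 7^3 = 343
  1. axis=1 (XZ plane), |mask|=32  ⇒  voxels=224
  2. axis=2 (XY plane), |mask|=41  ⇒  voxels=194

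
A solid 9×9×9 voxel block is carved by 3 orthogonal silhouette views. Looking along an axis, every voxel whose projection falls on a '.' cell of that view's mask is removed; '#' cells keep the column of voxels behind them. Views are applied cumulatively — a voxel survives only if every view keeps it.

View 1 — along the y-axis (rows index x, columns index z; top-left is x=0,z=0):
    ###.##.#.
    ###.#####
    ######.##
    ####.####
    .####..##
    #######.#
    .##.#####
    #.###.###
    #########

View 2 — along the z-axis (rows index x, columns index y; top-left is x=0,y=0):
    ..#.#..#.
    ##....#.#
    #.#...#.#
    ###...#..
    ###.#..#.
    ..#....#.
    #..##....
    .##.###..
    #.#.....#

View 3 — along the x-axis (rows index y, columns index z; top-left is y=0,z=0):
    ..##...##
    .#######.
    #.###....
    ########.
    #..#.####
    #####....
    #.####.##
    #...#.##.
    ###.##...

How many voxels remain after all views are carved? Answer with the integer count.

voxel count = 142

before carving: 729 voxels (9×9×9)
  1. axis=1 (XZ plane), |mask|=67  ⇒  voxels=603
  2. axis=2 (XY plane), |mask|=33  ⇒  voxels=243
  3. axis=0 (YZ plane), |mask|=50  ⇒  voxels=142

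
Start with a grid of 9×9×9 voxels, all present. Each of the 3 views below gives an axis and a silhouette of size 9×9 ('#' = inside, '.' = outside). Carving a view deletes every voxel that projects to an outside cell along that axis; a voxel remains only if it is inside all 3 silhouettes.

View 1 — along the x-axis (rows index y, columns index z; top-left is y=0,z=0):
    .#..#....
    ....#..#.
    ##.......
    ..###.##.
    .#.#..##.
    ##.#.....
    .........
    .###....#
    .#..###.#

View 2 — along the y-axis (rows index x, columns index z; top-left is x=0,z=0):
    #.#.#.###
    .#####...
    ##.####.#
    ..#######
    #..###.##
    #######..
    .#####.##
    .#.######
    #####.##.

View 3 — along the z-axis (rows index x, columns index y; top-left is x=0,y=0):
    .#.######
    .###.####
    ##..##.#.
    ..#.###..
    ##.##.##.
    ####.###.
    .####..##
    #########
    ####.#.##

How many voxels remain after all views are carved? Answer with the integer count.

before carving: 729 voxels (9×9×9)
carve view 1 (along x, YZ-mask fill 27/81): 243 voxels remain
carve view 2 (along y, XZ-mask fill 59/81): 181 voxels remain
carve view 3 (along z, XY-mask fill 58/81): 129 voxels remain

129 voxels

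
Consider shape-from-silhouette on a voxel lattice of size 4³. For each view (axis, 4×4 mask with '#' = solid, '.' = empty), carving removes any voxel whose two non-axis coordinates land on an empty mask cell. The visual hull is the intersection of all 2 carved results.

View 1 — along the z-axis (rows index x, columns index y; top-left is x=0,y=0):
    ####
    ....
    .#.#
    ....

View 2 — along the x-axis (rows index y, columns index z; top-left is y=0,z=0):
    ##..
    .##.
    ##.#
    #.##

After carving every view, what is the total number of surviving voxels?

voxel count = 15

before carving: 64 voxels (4×4×4)
step 1: project along z, AND mask (6/16) → |grid| = 24
step 2: project along x, AND mask (10/16) → |grid| = 15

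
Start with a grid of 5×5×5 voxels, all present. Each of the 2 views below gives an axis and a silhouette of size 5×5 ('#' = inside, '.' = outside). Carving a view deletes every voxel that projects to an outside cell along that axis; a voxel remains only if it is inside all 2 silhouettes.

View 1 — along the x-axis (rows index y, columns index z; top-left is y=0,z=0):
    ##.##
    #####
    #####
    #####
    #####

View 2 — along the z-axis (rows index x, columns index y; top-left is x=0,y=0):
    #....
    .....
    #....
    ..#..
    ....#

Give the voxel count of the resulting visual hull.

start: 5×5×5 = 125 voxels
  1. axis=0 (YZ plane), |mask|=24  ⇒  voxels=120
  2. axis=2 (XY plane), |mask|=4  ⇒  voxels=18

remaining voxels: 18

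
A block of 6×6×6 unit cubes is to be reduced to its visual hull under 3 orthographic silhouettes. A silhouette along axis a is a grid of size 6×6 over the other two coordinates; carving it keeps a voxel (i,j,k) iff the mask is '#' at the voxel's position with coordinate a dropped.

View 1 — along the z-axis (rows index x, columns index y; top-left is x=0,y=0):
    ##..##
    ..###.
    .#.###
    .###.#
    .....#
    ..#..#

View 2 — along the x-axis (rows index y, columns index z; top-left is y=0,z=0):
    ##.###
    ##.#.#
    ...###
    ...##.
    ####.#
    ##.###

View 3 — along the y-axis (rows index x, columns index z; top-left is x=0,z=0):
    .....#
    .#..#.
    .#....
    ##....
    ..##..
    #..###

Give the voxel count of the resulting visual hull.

voxel count = 22

initial block: 6^3 = 216
  1. axis=2 (XY plane), |mask|=18  ⇒  voxels=108
  2. axis=0 (YZ plane), |mask|=24  ⇒  voxels=72
  3. axis=1 (XZ plane), |mask|=12  ⇒  voxels=22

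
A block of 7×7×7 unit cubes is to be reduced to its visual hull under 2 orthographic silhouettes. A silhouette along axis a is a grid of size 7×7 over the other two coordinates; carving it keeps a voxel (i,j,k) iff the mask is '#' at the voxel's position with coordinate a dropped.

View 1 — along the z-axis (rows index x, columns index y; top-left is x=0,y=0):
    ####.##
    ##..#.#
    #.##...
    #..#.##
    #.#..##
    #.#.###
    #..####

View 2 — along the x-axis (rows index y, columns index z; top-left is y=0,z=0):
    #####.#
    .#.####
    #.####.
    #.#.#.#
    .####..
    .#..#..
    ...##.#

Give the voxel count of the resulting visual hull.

|visual hull| = 128

before carving: 343 voxels (7×7×7)
  1. axis=2 (XY plane), |mask|=31  ⇒  voxels=217
  2. axis=0 (YZ plane), |mask|=29  ⇒  voxels=128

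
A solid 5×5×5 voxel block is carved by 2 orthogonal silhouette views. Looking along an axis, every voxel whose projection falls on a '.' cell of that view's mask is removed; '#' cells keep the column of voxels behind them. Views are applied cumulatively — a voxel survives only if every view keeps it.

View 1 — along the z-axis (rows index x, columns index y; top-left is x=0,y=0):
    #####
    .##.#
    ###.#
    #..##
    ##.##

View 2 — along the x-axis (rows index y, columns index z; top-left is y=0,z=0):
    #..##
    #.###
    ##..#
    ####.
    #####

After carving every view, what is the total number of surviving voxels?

voxel count = 74

before carving: 125 voxels (5×5×5)
V1 z: intersect with XY mask (19 set) -- 95 left
V2 x: intersect with YZ mask (19 set) -- 74 left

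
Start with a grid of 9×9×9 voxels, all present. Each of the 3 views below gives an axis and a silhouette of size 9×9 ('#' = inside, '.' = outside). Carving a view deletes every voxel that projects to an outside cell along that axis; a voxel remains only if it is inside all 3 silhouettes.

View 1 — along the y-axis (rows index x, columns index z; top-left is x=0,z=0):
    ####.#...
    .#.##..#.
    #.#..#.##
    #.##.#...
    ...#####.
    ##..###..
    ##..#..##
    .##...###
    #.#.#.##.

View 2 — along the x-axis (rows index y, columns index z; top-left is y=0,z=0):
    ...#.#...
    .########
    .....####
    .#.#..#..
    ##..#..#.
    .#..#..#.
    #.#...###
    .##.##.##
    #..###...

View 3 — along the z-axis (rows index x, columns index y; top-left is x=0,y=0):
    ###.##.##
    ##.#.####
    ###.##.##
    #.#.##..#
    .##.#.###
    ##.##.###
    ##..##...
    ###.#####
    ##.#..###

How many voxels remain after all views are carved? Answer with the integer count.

start: 9×9×9 = 729 voxels
after view 1 [y-axis, 43 of 81 cells solid] → remaining = 387
after view 2 [x-axis, 39 of 81 cells solid] → remaining = 188
after view 3 [z-axis, 57 of 81 cells solid] → remaining = 137

voxel count = 137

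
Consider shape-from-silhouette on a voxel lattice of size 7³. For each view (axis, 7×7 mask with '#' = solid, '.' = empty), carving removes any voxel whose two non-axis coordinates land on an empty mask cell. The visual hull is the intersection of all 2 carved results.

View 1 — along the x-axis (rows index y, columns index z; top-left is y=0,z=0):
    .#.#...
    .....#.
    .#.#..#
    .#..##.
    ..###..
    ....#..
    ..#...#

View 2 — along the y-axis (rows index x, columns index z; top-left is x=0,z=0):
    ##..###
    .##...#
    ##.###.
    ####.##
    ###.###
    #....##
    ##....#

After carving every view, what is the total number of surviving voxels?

start: 7×7×7 = 343 voxels
  1. axis=0 (YZ plane), |mask|=15  ⇒  voxels=105
  2. axis=1 (XZ plane), |mask|=31  ⇒  voxels=61

voxel count = 61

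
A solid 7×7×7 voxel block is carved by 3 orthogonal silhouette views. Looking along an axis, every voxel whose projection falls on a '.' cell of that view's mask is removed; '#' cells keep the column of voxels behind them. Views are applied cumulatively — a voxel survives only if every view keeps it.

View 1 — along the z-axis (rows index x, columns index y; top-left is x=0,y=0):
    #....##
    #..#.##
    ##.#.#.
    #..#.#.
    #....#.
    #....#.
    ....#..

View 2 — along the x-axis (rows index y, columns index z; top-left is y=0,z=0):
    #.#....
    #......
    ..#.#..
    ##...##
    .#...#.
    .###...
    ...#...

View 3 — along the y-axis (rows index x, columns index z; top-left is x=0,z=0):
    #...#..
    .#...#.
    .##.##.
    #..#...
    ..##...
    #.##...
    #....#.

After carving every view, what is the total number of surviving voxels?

start: 7×7×7 = 343 voxels
[1] z-view keeps 19 columns → grid now 133
[2] x-view keeps 15 columns → grid now 47
[3] y-view keeps 17 columns → grid now 20

|visual hull| = 20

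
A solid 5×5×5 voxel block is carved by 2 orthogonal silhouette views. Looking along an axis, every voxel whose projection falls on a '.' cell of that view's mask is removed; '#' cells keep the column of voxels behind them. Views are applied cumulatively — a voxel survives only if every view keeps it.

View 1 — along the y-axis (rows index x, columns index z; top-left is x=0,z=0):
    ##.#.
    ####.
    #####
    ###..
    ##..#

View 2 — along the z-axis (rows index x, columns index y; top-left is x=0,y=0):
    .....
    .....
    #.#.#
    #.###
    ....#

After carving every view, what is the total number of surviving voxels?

voxel count = 30

full grid |V| = 125
step 1: project along y, AND mask (18/25) → |grid| = 90
step 2: project along z, AND mask (8/25) → |grid| = 30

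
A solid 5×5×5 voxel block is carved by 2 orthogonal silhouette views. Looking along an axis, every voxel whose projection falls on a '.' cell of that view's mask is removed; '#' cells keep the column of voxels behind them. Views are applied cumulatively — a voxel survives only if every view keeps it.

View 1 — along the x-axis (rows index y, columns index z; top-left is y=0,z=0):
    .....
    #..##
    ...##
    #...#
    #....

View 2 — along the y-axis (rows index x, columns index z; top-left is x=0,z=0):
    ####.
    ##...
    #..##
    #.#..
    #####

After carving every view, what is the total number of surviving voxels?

initial block: 5^3 = 125
V1 x: intersect with YZ mask (8 set) -- 40 left
V2 y: intersect with XZ mask (16 set) -- 27 left

|visual hull| = 27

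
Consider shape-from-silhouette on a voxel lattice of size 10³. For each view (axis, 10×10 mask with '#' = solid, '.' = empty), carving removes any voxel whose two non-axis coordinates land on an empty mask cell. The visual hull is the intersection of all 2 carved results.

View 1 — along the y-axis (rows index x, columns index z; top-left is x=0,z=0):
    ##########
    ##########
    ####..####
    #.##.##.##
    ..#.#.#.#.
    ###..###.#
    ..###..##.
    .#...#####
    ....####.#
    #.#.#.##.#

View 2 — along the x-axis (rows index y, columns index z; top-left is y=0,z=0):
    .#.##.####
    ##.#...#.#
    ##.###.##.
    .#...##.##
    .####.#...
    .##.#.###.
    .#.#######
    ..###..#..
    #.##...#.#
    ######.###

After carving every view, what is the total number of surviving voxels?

|visual hull| = 409

initial block: 10^3 = 1000
step 1: project along y, AND mask (68/100) → |grid| = 680
step 2: project along x, AND mask (61/100) → |grid| = 409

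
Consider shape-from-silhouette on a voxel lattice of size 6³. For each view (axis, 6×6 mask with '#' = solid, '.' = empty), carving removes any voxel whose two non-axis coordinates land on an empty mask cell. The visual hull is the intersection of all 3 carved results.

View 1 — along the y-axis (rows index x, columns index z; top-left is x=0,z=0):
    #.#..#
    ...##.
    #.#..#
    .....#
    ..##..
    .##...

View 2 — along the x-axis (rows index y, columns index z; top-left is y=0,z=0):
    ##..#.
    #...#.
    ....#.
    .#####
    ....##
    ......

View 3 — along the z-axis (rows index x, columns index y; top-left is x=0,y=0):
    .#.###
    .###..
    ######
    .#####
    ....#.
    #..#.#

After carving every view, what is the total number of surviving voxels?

before carving: 216 voxels (6×6×6)
[1] y-view keeps 13 columns → grid now 78
[2] x-view keeps 13 columns → grid now 23
[3] z-view keeps 22 columns → grid now 18

|visual hull| = 18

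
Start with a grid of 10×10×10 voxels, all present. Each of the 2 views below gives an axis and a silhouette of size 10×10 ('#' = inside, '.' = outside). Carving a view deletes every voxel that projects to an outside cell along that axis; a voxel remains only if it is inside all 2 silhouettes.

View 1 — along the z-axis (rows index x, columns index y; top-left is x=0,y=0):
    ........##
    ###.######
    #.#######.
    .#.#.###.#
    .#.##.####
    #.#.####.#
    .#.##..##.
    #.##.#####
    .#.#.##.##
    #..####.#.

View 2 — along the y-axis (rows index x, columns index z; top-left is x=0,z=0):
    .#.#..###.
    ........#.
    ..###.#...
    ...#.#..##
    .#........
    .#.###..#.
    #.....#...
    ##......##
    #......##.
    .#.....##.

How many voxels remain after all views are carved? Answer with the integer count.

before carving: 1000 voxels (10×10×10)
[1] z-view keeps 64 columns → grid now 640
[2] y-view keeps 32 columns → grid now 195

195 voxels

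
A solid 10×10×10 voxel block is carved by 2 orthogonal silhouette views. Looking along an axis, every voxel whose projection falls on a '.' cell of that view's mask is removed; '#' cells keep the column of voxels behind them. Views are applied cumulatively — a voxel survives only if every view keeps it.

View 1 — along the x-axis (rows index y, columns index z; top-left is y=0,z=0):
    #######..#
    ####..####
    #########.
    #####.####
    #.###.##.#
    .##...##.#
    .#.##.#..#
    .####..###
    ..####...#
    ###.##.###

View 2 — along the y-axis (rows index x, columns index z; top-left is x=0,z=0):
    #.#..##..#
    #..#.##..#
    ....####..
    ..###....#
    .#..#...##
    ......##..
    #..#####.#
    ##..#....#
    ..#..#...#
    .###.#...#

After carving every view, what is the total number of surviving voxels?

voxel count = 313

start: 10×10×10 = 1000 voxels
V1 x: intersect with YZ mask (71 set) -- 710 left
V2 y: intersect with XZ mask (43 set) -- 313 left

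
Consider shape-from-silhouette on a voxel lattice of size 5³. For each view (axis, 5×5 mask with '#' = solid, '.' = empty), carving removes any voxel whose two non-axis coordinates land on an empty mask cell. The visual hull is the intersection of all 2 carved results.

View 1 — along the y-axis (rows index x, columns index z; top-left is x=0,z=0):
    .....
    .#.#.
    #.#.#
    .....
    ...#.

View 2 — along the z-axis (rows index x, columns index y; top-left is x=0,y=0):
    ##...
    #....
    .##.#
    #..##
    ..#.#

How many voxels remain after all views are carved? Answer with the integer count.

start: 5×5×5 = 125 voxels
V1 y: intersect with XZ mask (6 set) -- 30 left
V2 z: intersect with XY mask (11 set) -- 13 left

voxel count = 13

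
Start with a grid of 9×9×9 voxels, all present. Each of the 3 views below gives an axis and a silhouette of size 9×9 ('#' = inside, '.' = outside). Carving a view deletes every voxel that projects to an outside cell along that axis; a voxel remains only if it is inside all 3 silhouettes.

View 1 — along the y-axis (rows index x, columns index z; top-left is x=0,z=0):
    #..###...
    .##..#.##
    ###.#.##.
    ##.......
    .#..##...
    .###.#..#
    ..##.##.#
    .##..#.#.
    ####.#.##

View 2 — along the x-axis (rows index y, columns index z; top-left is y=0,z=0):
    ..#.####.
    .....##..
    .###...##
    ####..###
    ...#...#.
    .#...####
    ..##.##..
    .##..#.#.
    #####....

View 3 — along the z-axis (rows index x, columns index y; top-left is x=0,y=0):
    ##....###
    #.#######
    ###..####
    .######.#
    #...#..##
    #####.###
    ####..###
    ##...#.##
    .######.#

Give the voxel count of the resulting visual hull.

|visual hull| = 144

full grid |V| = 729
step 1: project along y, AND mask (41/81) → |grid| = 369
step 2: project along x, AND mask (39/81) → |grid| = 186
step 3: project along z, AND mask (58/81) → |grid| = 144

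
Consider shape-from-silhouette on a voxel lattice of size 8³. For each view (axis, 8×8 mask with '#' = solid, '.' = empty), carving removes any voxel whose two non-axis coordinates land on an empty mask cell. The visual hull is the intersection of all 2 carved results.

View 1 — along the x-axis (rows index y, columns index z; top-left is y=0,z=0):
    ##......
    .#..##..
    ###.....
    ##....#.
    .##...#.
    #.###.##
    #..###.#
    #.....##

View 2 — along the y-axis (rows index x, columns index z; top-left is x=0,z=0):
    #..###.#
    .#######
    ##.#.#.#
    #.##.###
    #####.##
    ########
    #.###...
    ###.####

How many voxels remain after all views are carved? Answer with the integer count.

full grid |V| = 512
[1] x-view keeps 28 columns → grid now 224
[2] y-view keeps 49 columns → grid now 170

voxel count = 170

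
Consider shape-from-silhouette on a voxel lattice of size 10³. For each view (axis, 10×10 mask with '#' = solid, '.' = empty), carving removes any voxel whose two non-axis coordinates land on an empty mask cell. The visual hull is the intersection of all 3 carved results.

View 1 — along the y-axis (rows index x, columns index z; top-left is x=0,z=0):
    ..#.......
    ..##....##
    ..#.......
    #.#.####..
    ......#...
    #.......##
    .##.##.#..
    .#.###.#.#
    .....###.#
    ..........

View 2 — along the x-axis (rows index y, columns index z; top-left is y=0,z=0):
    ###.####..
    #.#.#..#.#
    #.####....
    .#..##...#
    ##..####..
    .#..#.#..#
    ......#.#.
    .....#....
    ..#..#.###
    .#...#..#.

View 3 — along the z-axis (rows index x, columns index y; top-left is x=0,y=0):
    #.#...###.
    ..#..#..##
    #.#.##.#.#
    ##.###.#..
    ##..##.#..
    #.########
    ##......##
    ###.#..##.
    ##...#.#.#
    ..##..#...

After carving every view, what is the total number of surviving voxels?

remaining voxels: 84

start: 10×10×10 = 1000 voxels
  1. axis=1 (XZ plane), |mask|=31  ⇒  voxels=310
  2. axis=0 (YZ plane), |mask|=42  ⇒  voxels=136
  3. axis=2 (XY plane), |mask|=53  ⇒  voxels=84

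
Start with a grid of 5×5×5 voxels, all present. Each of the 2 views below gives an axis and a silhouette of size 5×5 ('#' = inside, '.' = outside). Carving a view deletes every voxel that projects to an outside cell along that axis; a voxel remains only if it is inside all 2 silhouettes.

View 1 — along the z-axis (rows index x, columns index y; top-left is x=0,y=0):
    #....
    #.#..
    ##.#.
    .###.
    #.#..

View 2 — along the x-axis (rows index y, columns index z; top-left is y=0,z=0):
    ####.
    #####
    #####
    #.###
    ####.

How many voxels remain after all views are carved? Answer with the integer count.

full grid |V| = 125
  1. axis=2 (XY plane), |mask|=11  ⇒  voxels=55
  2. axis=0 (YZ plane), |mask|=22  ⇒  voxels=49

voxel count = 49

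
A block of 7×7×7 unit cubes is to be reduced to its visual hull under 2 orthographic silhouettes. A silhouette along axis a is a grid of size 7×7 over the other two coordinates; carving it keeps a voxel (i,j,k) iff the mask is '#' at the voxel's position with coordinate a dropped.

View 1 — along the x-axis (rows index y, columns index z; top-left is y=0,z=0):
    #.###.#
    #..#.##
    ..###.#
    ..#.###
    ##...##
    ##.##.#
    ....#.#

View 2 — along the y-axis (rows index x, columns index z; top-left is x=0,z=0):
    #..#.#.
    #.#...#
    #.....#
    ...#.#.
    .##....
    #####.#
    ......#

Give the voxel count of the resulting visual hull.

voxel count = 80

before carving: 343 voxels (7×7×7)
  1. axis=0 (YZ plane), |mask|=28  ⇒  voxels=196
  2. axis=1 (XZ plane), |mask|=19  ⇒  voxels=80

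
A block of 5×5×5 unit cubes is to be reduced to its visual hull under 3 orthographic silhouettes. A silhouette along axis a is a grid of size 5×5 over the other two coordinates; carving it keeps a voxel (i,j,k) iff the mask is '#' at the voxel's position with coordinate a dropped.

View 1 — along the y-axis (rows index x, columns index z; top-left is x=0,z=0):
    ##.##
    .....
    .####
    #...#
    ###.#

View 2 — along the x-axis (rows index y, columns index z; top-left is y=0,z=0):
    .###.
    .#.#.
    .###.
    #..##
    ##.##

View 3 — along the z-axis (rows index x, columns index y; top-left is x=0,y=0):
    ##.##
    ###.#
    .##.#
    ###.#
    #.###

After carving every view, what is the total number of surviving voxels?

initial block: 5^3 = 125
  1. axis=1 (XZ plane), |mask|=14  ⇒  voxels=70
  2. axis=0 (YZ plane), |mask|=15  ⇒  voxels=40
  3. axis=2 (XY plane), |mask|=19  ⇒  voxels=30

remaining voxels: 30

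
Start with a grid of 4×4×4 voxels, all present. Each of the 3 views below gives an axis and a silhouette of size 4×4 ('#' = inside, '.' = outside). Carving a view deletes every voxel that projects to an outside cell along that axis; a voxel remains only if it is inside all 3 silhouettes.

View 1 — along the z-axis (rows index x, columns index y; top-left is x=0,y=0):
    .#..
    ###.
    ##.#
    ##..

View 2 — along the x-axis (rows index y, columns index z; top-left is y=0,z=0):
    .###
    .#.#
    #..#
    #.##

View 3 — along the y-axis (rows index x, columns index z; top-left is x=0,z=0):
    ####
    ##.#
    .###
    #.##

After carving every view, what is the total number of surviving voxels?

18 voxels

before carving: 64 voxels (4×4×4)
after view 1 [z-axis, 9 of 16 cells solid] → remaining = 36
after view 2 [x-axis, 10 of 16 cells solid] → remaining = 22
after view 3 [y-axis, 13 of 16 cells solid] → remaining = 18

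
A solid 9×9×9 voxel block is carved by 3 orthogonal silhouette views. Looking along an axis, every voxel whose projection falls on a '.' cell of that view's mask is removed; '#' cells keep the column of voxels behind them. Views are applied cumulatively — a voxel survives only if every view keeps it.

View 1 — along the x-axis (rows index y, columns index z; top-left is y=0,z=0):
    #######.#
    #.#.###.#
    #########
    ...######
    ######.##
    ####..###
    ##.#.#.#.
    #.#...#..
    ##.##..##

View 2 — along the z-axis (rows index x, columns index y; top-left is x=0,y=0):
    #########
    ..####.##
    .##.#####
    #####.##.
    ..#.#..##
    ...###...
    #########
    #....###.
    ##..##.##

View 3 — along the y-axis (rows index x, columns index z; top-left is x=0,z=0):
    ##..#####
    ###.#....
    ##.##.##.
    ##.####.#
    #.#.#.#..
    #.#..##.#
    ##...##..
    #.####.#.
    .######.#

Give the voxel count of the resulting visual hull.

start: 9×9×9 = 729 voxels
  1. axis=0 (YZ plane), |mask|=58  ⇒  voxels=522
  2. axis=2 (XY plane), |mask|=55  ⇒  voxels=352
  3. axis=1 (XZ plane), |mask|=50  ⇒  voxels=221

remaining voxels: 221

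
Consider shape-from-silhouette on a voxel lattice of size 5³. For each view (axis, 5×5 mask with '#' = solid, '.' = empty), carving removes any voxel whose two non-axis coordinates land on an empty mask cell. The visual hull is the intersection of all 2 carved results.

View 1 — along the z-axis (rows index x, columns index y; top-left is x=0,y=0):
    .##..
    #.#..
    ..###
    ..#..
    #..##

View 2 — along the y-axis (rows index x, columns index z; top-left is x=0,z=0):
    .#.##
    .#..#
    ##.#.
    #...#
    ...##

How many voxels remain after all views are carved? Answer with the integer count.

remaining voxels: 27

before carving: 125 voxels (5×5×5)
[1] z-view keeps 11 columns → grid now 55
[2] y-view keeps 12 columns → grid now 27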